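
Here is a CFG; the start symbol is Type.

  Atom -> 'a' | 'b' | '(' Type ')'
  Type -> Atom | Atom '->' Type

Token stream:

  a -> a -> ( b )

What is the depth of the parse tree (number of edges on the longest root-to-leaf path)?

[Type [Atom a] -> [Type [Atom a] -> [Type [Atom ( [Type [Atom b]] )]]]]

6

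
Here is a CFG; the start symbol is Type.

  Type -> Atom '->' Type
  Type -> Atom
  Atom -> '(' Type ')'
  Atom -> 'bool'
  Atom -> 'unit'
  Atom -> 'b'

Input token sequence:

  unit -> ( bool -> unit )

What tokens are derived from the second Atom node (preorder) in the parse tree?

[Type [Atom unit] -> [Type [Atom ( [Type [Atom bool] -> [Type [Atom unit]]] )]]]

( bool -> unit )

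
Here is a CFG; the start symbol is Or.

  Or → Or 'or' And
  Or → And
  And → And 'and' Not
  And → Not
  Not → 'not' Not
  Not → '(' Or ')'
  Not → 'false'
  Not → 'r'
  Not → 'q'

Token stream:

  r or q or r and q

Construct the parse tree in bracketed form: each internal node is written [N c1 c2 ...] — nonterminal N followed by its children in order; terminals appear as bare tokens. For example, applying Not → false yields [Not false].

Or
Or or And
Or or And or And
And or And or And
Not or And or And
r or And or And
r or Not or And
r or q or And
r or q or And and Not
r or q or Not and Not
r or q or r and Not
r or q or r and q

[Or [Or [Or [And [Not r]]] or [And [Not q]]] or [And [And [Not r]] and [Not q]]]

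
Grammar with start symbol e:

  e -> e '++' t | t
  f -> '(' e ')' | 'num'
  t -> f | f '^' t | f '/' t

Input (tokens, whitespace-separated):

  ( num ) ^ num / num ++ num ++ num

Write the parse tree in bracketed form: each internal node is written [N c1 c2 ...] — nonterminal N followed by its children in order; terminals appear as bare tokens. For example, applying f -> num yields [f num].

e
e ++ t
e ++ t ++ t
t ++ t ++ t
f ^ t ++ t ++ t
( e ) ^ t ++ t ++ t
( t ) ^ t ++ t ++ t
( f ) ^ t ++ t ++ t
( num ) ^ t ++ t ++ t
( num ) ^ f / t ++ t ++ t
( num ) ^ num / t ++ t ++ t
( num ) ^ num / f ++ t ++ t
( num ) ^ num / num ++ t ++ t
( num ) ^ num / num ++ f ++ t
( num ) ^ num / num ++ num ++ t
( num ) ^ num / num ++ num ++ f
( num ) ^ num / num ++ num ++ num

[e [e [e [t [f ( [e [t [f num]]] )] ^ [t [f num] / [t [f num]]]]] ++ [t [f num]]] ++ [t [f num]]]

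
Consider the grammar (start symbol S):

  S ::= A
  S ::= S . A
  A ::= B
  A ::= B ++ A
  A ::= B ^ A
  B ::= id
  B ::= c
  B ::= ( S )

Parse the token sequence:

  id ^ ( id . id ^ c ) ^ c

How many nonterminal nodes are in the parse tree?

[S [A [B id] ^ [A [B ( [S [S [A [B id]]] . [A [B id] ^ [A [B c]]]] )] ^ [A [B c]]]]]

15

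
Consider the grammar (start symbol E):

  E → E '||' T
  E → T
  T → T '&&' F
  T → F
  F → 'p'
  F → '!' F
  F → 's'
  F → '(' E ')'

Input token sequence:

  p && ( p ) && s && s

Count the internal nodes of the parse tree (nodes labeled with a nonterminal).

12

[E [T [T [T [T [F p]] && [F ( [E [T [F p]]] )]] && [F s]] && [F s]]]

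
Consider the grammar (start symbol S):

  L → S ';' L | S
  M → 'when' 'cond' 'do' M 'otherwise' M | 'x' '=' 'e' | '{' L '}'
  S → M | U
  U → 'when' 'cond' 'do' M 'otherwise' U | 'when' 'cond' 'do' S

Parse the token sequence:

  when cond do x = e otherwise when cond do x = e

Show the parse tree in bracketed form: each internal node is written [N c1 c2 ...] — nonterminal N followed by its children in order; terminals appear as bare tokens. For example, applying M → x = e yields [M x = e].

S
U
when cond do M otherwise U
when cond do x = e otherwise U
when cond do x = e otherwise when cond do S
when cond do x = e otherwise when cond do M
when cond do x = e otherwise when cond do x = e

[S [U when cond do [M x = e] otherwise [U when cond do [S [M x = e]]]]]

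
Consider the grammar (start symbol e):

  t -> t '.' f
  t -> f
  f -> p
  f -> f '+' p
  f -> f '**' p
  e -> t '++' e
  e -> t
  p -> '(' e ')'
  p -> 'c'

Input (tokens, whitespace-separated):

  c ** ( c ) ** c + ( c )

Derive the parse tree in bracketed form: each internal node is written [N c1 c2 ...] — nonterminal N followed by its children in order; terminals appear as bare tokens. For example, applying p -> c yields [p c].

[e [t [f [f [f [f [p c]] ** [p ( [e [t [f [p c]]]] )]] ** [p c]] + [p ( [e [t [f [p c]]]] )]]]]

e
t
f
f + p
f ** p + p
f ** p ** p + p
p ** p ** p + p
c ** p ** p + p
c ** ( e ) ** p + p
c ** ( t ) ** p + p
c ** ( f ) ** p + p
c ** ( p ) ** p + p
c ** ( c ) ** p + p
c ** ( c ) ** c + p
c ** ( c ) ** c + ( e )
c ** ( c ) ** c + ( t )
c ** ( c ) ** c + ( f )
c ** ( c ) ** c + ( p )
c ** ( c ) ** c + ( c )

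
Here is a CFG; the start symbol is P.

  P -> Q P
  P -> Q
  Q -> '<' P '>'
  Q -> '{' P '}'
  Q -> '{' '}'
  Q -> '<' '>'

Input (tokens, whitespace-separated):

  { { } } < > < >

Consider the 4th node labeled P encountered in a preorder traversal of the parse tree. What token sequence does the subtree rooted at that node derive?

[P [Q { [P [Q { }]] }] [P [Q < >] [P [Q < >]]]]

< >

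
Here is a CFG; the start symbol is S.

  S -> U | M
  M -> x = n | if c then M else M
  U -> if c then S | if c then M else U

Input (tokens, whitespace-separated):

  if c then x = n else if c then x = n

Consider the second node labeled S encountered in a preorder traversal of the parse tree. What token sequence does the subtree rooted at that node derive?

[S [U if c then [M x = n] else [U if c then [S [M x = n]]]]]

x = n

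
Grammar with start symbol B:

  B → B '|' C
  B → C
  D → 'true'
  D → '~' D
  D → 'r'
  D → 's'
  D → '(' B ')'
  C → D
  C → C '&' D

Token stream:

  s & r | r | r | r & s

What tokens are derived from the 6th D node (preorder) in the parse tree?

s

[B [B [B [B [C [C [D s]] & [D r]]] | [C [D r]]] | [C [D r]]] | [C [C [D r]] & [D s]]]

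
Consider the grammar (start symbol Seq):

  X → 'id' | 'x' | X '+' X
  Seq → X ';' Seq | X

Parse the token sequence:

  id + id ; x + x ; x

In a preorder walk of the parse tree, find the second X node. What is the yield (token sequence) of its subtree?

id

[Seq [X [X id] + [X id]] ; [Seq [X [X x] + [X x]] ; [Seq [X x]]]]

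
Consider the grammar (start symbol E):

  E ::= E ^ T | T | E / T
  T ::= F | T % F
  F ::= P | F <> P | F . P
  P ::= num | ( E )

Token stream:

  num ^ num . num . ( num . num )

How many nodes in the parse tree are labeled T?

3

[E [E [T [F [P num]]]] ^ [T [F [F [F [P num]] . [P num]] . [P ( [E [T [F [F [P num]] . [P num]]]] )]]]]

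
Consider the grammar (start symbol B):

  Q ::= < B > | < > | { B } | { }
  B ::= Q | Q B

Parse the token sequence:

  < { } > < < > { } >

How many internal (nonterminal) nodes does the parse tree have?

10

[B [Q < [B [Q { }]] >] [B [Q < [B [Q < >] [B [Q { }]]] >]]]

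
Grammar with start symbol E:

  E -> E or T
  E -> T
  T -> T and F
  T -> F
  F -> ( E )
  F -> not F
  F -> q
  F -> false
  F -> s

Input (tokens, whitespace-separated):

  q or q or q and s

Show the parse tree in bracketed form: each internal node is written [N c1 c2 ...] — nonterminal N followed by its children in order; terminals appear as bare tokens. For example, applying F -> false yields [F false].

[E [E [E [T [F q]]] or [T [F q]]] or [T [T [F q]] and [F s]]]

E
E or T
E or T or T
T or T or T
F or T or T
q or T or T
q or F or T
q or q or T
q or q or T and F
q or q or F and F
q or q or q and F
q or q or q and s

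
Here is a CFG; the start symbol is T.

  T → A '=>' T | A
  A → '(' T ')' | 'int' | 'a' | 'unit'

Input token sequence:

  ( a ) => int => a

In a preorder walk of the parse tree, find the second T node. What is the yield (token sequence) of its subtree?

a

[T [A ( [T [A a]] )] => [T [A int] => [T [A a]]]]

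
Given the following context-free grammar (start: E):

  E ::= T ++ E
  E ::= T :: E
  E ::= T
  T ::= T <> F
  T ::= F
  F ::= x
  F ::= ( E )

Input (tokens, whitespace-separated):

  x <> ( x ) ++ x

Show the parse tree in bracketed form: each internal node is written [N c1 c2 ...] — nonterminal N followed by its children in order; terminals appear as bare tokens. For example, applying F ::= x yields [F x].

[E [T [T [F x]] <> [F ( [E [T [F x]]] )]] ++ [E [T [F x]]]]

E
T ++ E
T <> F ++ E
F <> F ++ E
x <> F ++ E
x <> ( E ) ++ E
x <> ( T ) ++ E
x <> ( F ) ++ E
x <> ( x ) ++ E
x <> ( x ) ++ T
x <> ( x ) ++ F
x <> ( x ) ++ x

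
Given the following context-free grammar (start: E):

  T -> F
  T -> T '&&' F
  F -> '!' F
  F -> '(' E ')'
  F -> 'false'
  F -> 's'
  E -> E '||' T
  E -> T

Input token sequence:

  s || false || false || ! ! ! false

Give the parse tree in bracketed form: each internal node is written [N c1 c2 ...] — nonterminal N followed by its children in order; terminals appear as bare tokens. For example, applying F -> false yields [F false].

[E [E [E [E [T [F s]]] || [T [F false]]] || [T [F false]]] || [T [F ! [F ! [F ! [F false]]]]]]

E
E || T
E || T || T
E || T || T || T
T || T || T || T
F || T || T || T
s || T || T || T
s || F || T || T
s || false || T || T
s || false || F || T
s || false || false || T
s || false || false || F
s || false || false || ! F
s || false || false || ! ! F
s || false || false || ! ! ! F
s || false || false || ! ! ! false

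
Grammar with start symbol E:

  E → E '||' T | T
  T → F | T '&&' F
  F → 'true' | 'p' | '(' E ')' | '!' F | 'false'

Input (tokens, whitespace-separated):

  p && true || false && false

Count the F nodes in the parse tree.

[E [E [T [T [F p]] && [F true]]] || [T [T [F false]] && [F false]]]

4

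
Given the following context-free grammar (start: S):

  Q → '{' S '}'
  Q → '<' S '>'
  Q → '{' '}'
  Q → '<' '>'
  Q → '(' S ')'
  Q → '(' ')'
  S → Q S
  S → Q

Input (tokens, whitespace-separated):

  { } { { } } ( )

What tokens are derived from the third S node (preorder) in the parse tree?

[S [Q { }] [S [Q { [S [Q { }]] }] [S [Q ( )]]]]

{ }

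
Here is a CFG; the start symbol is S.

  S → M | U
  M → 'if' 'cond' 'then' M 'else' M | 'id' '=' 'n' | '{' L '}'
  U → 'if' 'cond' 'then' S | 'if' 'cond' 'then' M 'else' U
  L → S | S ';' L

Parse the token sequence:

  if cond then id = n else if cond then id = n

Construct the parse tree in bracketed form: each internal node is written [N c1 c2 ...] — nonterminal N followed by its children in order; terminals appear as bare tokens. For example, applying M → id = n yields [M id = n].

S
U
if cond then M else U
if cond then id = n else U
if cond then id = n else if cond then S
if cond then id = n else if cond then M
if cond then id = n else if cond then id = n

[S [U if cond then [M id = n] else [U if cond then [S [M id = n]]]]]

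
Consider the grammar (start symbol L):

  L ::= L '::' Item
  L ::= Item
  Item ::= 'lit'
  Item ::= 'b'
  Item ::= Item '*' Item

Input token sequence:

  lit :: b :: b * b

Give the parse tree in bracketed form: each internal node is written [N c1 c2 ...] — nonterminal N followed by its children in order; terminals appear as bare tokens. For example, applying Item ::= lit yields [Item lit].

[L [L [L [Item lit]] :: [Item b]] :: [Item [Item b] * [Item b]]]

L
L :: Item
L :: Item :: Item
Item :: Item :: Item
lit :: Item :: Item
lit :: b :: Item
lit :: b :: Item * Item
lit :: b :: b * Item
lit :: b :: b * b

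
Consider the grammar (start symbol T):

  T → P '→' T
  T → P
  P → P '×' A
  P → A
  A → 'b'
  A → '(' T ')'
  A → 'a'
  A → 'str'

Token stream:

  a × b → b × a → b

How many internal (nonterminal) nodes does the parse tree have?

13

[T [P [P [A a]] × [A b]] → [T [P [P [A b]] × [A a]] → [T [P [A b]]]]]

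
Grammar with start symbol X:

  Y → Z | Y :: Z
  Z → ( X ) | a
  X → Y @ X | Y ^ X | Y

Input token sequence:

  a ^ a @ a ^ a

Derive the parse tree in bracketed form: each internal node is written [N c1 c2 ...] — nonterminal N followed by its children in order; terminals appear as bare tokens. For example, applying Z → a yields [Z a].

X
Y ^ X
Z ^ X
a ^ X
a ^ Y @ X
a ^ Z @ X
a ^ a @ X
a ^ a @ Y ^ X
a ^ a @ Z ^ X
a ^ a @ a ^ X
a ^ a @ a ^ Y
a ^ a @ a ^ Z
a ^ a @ a ^ a

[X [Y [Z a]] ^ [X [Y [Z a]] @ [X [Y [Z a]] ^ [X [Y [Z a]]]]]]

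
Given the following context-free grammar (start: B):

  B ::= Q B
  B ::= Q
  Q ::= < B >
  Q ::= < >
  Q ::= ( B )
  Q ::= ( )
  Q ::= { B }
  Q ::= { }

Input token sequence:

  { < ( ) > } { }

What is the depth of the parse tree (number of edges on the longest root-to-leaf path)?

[B [Q { [B [Q < [B [Q ( )]] >]] }] [B [Q { }]]]

6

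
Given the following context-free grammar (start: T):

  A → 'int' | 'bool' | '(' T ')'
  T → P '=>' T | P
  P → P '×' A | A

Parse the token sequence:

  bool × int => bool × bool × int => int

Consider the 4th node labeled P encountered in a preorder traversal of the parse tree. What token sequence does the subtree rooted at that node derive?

bool × bool

[T [P [P [A bool]] × [A int]] => [T [P [P [P [A bool]] × [A bool]] × [A int]] => [T [P [A int]]]]]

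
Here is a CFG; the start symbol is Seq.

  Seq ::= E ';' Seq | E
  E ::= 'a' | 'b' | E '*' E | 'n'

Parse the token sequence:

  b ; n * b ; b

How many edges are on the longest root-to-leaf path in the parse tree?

[Seq [E b] ; [Seq [E [E n] * [E b]] ; [Seq [E b]]]]

4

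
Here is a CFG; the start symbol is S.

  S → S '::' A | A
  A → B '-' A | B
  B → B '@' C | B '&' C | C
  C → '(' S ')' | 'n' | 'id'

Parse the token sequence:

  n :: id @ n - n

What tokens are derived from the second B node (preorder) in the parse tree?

[S [S [A [B [C n]]]] :: [A [B [B [C id]] @ [C n]] - [A [B [C n]]]]]

id @ n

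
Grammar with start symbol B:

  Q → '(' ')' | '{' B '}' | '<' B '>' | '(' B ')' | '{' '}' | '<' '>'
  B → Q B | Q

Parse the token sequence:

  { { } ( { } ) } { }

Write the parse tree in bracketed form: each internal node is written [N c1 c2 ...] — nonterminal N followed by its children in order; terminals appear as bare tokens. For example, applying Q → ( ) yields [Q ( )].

[B [Q { [B [Q { }] [B [Q ( [B [Q { }]] )]]] }] [B [Q { }]]]

B
Q B
{ B } B
{ Q B } B
{ { } B } B
{ { } Q } B
{ { } ( B ) } B
{ { } ( Q ) } B
{ { } ( { } ) } B
{ { } ( { } ) } Q
{ { } ( { } ) } { }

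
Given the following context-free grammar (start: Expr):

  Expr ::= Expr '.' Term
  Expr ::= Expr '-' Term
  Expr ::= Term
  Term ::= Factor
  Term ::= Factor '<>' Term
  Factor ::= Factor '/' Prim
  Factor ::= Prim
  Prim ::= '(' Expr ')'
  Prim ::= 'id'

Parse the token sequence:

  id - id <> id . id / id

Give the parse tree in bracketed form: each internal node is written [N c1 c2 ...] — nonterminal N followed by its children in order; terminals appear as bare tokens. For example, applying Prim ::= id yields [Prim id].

Expr
Expr . Term
Expr - Term . Term
Term - Term . Term
Factor - Term . Term
Prim - Term . Term
id - Term . Term
id - Factor <> Term . Term
id - Prim <> Term . Term
id - id <> Term . Term
id - id <> Factor . Term
id - id <> Prim . Term
id - id <> id . Term
id - id <> id . Factor
id - id <> id . Factor / Prim
id - id <> id . Prim / Prim
id - id <> id . id / Prim
id - id <> id . id / id

[Expr [Expr [Expr [Term [Factor [Prim id]]]] - [Term [Factor [Prim id]] <> [Term [Factor [Prim id]]]]] . [Term [Factor [Factor [Prim id]] / [Prim id]]]]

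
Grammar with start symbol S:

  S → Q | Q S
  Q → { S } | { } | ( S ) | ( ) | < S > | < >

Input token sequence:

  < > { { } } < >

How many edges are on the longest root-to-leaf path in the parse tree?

[S [Q < >] [S [Q { [S [Q { }]] }] [S [Q < >]]]]

5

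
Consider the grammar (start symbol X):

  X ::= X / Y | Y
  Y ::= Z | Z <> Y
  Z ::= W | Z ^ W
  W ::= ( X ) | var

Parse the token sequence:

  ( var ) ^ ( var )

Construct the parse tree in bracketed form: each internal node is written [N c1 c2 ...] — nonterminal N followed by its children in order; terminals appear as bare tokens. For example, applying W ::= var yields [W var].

X
Y
Z
Z ^ W
W ^ W
( X ) ^ W
( Y ) ^ W
( Z ) ^ W
( W ) ^ W
( var ) ^ W
( var ) ^ ( X )
( var ) ^ ( Y )
( var ) ^ ( Z )
( var ) ^ ( W )
( var ) ^ ( var )

[X [Y [Z [Z [W ( [X [Y [Z [W var]]]] )]] ^ [W ( [X [Y [Z [W var]]]] )]]]]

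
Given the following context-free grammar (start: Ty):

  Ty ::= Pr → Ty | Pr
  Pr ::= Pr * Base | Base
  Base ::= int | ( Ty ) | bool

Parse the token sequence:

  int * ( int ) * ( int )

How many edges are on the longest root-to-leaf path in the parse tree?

7

[Ty [Pr [Pr [Pr [Base int]] * [Base ( [Ty [Pr [Base int]]] )]] * [Base ( [Ty [Pr [Base int]]] )]]]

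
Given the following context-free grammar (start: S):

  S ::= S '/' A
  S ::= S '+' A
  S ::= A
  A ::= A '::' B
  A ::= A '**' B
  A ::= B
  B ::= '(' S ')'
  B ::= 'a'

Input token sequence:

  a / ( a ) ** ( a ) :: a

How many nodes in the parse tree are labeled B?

6

[S [S [A [B a]]] / [A [A [A [B ( [S [A [B a]]] )]] ** [B ( [S [A [B a]]] )]] :: [B a]]]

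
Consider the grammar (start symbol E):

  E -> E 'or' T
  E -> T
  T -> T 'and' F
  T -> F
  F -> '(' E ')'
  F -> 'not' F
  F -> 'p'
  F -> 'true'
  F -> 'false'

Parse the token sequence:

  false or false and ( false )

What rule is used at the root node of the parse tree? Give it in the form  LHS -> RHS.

E -> E 'or' T

[E [E [T [F false]]] or [T [T [F false]] and [F ( [E [T [F false]]] )]]]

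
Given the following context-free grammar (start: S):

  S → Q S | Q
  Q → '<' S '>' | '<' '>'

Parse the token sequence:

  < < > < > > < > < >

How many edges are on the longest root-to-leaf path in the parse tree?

5

[S [Q < [S [Q < >] [S [Q < >]]] >] [S [Q < >] [S [Q < >]]]]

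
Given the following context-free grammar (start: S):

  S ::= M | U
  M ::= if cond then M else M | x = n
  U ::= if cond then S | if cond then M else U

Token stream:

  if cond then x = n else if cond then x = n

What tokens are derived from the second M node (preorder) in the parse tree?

x = n

[S [U if cond then [M x = n] else [U if cond then [S [M x = n]]]]]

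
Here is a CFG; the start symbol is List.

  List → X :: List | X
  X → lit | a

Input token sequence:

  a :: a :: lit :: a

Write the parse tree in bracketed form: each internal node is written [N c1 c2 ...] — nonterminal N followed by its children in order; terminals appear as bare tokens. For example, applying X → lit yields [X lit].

[List [X a] :: [List [X a] :: [List [X lit] :: [List [X a]]]]]

List
X :: List
a :: List
a :: X :: List
a :: a :: List
a :: a :: X :: List
a :: a :: lit :: List
a :: a :: lit :: X
a :: a :: lit :: a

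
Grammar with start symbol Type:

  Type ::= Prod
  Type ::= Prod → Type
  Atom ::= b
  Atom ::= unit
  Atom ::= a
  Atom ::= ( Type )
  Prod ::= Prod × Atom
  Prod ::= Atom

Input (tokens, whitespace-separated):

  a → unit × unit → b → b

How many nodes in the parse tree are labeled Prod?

5

[Type [Prod [Atom a]] → [Type [Prod [Prod [Atom unit]] × [Atom unit]] → [Type [Prod [Atom b]] → [Type [Prod [Atom b]]]]]]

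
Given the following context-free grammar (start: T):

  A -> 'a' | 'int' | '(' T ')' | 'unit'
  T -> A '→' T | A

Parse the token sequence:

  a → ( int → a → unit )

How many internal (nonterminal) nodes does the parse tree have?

[T [A a] → [T [A ( [T [A int] → [T [A a] → [T [A unit]]]] )]]]

10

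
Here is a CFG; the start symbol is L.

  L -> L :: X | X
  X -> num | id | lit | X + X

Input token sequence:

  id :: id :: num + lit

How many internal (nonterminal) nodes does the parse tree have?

[L [L [L [X id]] :: [X id]] :: [X [X num] + [X lit]]]

8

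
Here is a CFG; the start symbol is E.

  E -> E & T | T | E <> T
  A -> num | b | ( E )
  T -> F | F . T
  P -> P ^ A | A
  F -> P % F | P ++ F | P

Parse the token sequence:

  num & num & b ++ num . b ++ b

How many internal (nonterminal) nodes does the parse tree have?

[E [E [E [T [F [P [A num]]]]] & [T [F [P [A num]]]]] & [T [F [P [A b]] ++ [F [P [A num]]]] . [T [F [P [A b]] ++ [F [P [A b]]]]]]]

25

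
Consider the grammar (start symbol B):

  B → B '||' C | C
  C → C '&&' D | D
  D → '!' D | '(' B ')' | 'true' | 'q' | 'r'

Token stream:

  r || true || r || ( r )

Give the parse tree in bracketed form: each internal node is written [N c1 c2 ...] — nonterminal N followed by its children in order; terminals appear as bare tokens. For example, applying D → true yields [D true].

B
B || C
B || C || C
B || C || C || C
C || C || C || C
D || C || C || C
r || C || C || C
r || D || C || C
r || true || C || C
r || true || D || C
r || true || r || C
r || true || r || D
r || true || r || ( B )
r || true || r || ( C )
r || true || r || ( D )
r || true || r || ( r )

[B [B [B [B [C [D r]]] || [C [D true]]] || [C [D r]]] || [C [D ( [B [C [D r]]] )]]]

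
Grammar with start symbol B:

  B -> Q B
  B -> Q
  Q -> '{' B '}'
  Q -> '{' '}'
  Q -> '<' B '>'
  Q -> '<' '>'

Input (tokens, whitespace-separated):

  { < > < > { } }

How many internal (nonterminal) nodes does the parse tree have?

[B [Q { [B [Q < >] [B [Q < >] [B [Q { }]]]] }]]

8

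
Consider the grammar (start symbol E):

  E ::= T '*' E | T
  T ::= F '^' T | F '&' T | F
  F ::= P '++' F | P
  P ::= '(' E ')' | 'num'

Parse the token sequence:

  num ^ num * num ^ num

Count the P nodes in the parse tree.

4

[E [T [F [P num]] ^ [T [F [P num]]]] * [E [T [F [P num]] ^ [T [F [P num]]]]]]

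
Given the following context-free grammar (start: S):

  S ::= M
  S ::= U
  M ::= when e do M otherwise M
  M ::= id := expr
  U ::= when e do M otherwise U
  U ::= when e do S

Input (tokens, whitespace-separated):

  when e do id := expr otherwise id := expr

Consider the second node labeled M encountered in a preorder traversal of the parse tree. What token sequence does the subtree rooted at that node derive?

[S [M when e do [M id := expr] otherwise [M id := expr]]]

id := expr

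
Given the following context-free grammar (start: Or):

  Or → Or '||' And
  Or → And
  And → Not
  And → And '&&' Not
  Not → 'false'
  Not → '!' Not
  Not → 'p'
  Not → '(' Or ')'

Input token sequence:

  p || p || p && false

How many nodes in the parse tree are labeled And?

4

[Or [Or [Or [And [Not p]]] || [And [Not p]]] || [And [And [Not p]] && [Not false]]]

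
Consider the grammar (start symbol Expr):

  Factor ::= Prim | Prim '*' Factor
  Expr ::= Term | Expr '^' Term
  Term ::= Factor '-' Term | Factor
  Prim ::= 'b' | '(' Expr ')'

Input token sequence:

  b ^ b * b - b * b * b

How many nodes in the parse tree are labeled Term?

3

[Expr [Expr [Term [Factor [Prim b]]]] ^ [Term [Factor [Prim b] * [Factor [Prim b]]] - [Term [Factor [Prim b] * [Factor [Prim b] * [Factor [Prim b]]]]]]]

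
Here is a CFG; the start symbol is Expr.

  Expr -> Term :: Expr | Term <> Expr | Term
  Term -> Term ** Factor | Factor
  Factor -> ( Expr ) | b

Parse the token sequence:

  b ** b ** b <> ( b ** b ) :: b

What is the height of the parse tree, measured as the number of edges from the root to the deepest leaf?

8

[Expr [Term [Term [Term [Factor b]] ** [Factor b]] ** [Factor b]] <> [Expr [Term [Factor ( [Expr [Term [Term [Factor b]] ** [Factor b]]] )]] :: [Expr [Term [Factor b]]]]]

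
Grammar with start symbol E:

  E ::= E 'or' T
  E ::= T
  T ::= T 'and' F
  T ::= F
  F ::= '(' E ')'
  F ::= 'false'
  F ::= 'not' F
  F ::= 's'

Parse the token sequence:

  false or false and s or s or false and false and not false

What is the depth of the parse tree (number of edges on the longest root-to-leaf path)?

6

[E [E [E [E [T [F false]]] or [T [T [F false]] and [F s]]] or [T [F s]]] or [T [T [T [F false]] and [F false]] and [F not [F false]]]]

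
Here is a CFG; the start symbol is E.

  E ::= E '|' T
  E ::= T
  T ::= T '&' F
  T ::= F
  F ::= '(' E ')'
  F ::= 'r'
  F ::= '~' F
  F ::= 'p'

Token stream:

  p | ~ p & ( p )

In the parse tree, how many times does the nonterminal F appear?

[E [E [T [F p]]] | [T [T [F ~ [F p]]] & [F ( [E [T [F p]]] )]]]

5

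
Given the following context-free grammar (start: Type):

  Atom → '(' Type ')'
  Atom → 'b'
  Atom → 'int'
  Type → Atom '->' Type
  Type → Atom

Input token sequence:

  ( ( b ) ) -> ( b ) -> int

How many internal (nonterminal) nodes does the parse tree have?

12

[Type [Atom ( [Type [Atom ( [Type [Atom b]] )]] )] -> [Type [Atom ( [Type [Atom b]] )] -> [Type [Atom int]]]]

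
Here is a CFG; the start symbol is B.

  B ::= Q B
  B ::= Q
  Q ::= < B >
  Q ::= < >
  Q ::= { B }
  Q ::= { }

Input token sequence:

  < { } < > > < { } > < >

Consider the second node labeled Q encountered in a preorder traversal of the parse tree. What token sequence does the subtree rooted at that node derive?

{ }

[B [Q < [B [Q { }] [B [Q < >]]] >] [B [Q < [B [Q { }]] >] [B [Q < >]]]]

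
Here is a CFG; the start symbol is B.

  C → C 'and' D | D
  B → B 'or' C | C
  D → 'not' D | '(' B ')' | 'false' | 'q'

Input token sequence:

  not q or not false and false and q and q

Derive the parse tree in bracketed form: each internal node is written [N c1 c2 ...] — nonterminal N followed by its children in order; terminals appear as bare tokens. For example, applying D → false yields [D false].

[B [B [C [D not [D q]]]] or [C [C [C [C [D not [D false]]] and [D false]] and [D q]] and [D q]]]

B
B or C
C or C
D or C
not D or C
not q or C
not q or C and D
not q or C and D and D
not q or C and D and D and D
not q or D and D and D and D
not q or not D and D and D and D
not q or not false and D and D and D
not q or not false and false and D and D
not q or not false and false and q and D
not q or not false and false and q and q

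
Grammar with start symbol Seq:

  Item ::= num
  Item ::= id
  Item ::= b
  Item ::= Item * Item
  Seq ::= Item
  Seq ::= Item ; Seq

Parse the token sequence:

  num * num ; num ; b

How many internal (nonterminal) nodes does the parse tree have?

[Seq [Item [Item num] * [Item num]] ; [Seq [Item num] ; [Seq [Item b]]]]

8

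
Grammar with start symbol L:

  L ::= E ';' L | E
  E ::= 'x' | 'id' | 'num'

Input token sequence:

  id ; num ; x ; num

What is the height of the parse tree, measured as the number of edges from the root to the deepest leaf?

5

[L [E id] ; [L [E num] ; [L [E x] ; [L [E num]]]]]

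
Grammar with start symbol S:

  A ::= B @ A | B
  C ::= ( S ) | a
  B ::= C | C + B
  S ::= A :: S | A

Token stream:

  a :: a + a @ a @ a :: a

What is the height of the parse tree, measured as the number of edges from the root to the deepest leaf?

7

[S [A [B [C a]]] :: [S [A [B [C a] + [B [C a]]] @ [A [B [C a]] @ [A [B [C a]]]]] :: [S [A [B [C a]]]]]]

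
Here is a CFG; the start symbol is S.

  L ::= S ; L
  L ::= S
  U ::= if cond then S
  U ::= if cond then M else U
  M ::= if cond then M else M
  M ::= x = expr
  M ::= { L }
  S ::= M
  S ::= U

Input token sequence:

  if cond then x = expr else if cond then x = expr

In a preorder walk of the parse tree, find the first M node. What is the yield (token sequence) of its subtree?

[S [U if cond then [M x = expr] else [U if cond then [S [M x = expr]]]]]

x = expr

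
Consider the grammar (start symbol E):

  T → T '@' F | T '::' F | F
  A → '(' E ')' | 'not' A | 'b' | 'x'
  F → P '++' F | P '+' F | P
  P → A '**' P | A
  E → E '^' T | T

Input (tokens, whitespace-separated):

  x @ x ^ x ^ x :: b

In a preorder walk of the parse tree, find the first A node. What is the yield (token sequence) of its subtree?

x

[E [E [E [T [T [F [P [A x]]]] @ [F [P [A x]]]]] ^ [T [F [P [A x]]]]] ^ [T [T [F [P [A x]]]] :: [F [P [A b]]]]]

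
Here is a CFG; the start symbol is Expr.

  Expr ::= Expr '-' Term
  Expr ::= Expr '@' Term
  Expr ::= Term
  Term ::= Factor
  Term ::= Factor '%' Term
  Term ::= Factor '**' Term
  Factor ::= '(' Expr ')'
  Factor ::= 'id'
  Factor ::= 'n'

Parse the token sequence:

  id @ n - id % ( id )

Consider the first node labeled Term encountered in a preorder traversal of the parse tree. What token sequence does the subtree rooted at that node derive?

[Expr [Expr [Expr [Term [Factor id]]] @ [Term [Factor n]]] - [Term [Factor id] % [Term [Factor ( [Expr [Term [Factor id]]] )]]]]

id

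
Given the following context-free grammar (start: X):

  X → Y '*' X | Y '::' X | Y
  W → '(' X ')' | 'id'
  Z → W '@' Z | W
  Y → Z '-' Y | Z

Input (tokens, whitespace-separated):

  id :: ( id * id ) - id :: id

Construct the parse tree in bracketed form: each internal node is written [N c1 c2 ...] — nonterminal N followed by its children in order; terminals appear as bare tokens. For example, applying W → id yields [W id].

[X [Y [Z [W id]]] :: [X [Y [Z [W ( [X [Y [Z [W id]]] * [X [Y [Z [W id]]]]] )]] - [Y [Z [W id]]]] :: [X [Y [Z [W id]]]]]]

X
Y :: X
Z :: X
W :: X
id :: X
id :: Y :: X
id :: Z - Y :: X
id :: W - Y :: X
id :: ( X ) - Y :: X
id :: ( Y * X ) - Y :: X
id :: ( Z * X ) - Y :: X
id :: ( W * X ) - Y :: X
id :: ( id * X ) - Y :: X
id :: ( id * Y ) - Y :: X
id :: ( id * Z ) - Y :: X
id :: ( id * W ) - Y :: X
id :: ( id * id ) - Y :: X
id :: ( id * id ) - Z :: X
id :: ( id * id ) - W :: X
id :: ( id * id ) - id :: X
id :: ( id * id ) - id :: Y
id :: ( id * id ) - id :: Z
id :: ( id * id ) - id :: W
id :: ( id * id ) - id :: id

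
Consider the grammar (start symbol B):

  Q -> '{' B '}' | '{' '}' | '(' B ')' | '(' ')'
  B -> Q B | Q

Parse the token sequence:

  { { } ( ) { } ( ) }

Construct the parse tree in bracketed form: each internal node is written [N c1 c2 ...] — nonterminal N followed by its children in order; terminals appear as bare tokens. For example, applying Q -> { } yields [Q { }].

[B [Q { [B [Q { }] [B [Q ( )] [B [Q { }] [B [Q ( )]]]]] }]]

B
Q
{ B }
{ Q B }
{ { } B }
{ { } Q B }
{ { } ( ) B }
{ { } ( ) Q B }
{ { } ( ) { } B }
{ { } ( ) { } Q }
{ { } ( ) { } ( ) }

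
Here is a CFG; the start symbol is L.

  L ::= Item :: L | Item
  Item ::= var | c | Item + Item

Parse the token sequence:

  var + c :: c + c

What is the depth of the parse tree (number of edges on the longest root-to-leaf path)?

[L [Item [Item var] + [Item c]] :: [L [Item [Item c] + [Item c]]]]

4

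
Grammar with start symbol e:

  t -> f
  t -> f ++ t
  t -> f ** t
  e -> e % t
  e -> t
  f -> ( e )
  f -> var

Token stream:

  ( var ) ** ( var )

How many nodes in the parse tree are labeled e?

3

[e [t [f ( [e [t [f var]]] )] ** [t [f ( [e [t [f var]]] )]]]]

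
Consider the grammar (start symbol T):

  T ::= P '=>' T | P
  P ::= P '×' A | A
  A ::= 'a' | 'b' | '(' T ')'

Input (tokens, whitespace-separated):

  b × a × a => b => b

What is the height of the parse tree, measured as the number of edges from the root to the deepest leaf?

5

[T [P [P [P [A b]] × [A a]] × [A a]] => [T [P [A b]] => [T [P [A b]]]]]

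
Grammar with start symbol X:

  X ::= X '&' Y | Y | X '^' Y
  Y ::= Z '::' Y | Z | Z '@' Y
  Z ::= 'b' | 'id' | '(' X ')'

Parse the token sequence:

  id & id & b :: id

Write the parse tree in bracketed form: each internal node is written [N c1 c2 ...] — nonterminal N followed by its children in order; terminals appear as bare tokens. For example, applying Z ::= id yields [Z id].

[X [X [X [Y [Z id]]] & [Y [Z id]]] & [Y [Z b] :: [Y [Z id]]]]

X
X & Y
X & Y & Y
Y & Y & Y
Z & Y & Y
id & Y & Y
id & Z & Y
id & id & Y
id & id & Z :: Y
id & id & b :: Y
id & id & b :: Z
id & id & b :: id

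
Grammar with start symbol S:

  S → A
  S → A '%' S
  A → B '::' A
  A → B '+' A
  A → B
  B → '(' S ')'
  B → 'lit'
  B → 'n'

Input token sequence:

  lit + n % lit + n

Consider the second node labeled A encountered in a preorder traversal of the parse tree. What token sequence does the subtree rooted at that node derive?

n

[S [A [B lit] + [A [B n]]] % [S [A [B lit] + [A [B n]]]]]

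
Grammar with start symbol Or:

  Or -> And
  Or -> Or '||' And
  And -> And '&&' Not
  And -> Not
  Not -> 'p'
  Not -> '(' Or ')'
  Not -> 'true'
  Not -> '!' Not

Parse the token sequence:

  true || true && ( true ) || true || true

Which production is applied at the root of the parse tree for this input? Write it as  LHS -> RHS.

Or -> Or '||' And

[Or [Or [Or [Or [And [Not true]]] || [And [And [Not true]] && [Not ( [Or [And [Not true]]] )]]] || [And [Not true]]] || [And [Not true]]]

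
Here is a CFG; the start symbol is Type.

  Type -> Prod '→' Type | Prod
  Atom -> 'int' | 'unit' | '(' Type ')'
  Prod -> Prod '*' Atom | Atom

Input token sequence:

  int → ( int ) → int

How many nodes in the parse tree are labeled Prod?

[Type [Prod [Atom int]] → [Type [Prod [Atom ( [Type [Prod [Atom int]]] )]] → [Type [Prod [Atom int]]]]]

4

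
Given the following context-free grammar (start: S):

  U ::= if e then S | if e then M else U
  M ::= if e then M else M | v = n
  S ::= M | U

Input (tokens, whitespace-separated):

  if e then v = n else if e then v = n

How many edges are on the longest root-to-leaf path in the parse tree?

[S [U if e then [M v = n] else [U if e then [S [M v = n]]]]]

5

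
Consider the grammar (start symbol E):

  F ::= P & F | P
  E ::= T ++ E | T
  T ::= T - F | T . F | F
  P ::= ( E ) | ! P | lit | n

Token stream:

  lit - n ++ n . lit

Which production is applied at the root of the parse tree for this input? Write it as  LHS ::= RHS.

E ::= T ++ E

[E [T [T [F [P lit]]] - [F [P n]]] ++ [E [T [T [F [P n]]] . [F [P lit]]]]]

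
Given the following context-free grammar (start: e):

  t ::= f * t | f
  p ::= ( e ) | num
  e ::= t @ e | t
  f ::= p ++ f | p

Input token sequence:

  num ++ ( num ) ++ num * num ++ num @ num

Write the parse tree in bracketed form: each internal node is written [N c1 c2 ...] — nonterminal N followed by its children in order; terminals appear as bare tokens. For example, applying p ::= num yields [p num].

[e [t [f [p num] ++ [f [p ( [e [t [f [p num]]]] )] ++ [f [p num]]]] * [t [f [p num] ++ [f [p num]]]]] @ [e [t [f [p num]]]]]

e
t @ e
f * t @ e
p ++ f * t @ e
num ++ f * t @ e
num ++ p ++ f * t @ e
num ++ ( e ) ++ f * t @ e
num ++ ( t ) ++ f * t @ e
num ++ ( f ) ++ f * t @ e
num ++ ( p ) ++ f * t @ e
num ++ ( num ) ++ f * t @ e
num ++ ( num ) ++ p * t @ e
num ++ ( num ) ++ num * t @ e
num ++ ( num ) ++ num * f @ e
num ++ ( num ) ++ num * p ++ f @ e
num ++ ( num ) ++ num * num ++ f @ e
num ++ ( num ) ++ num * num ++ p @ e
num ++ ( num ) ++ num * num ++ num @ e
num ++ ( num ) ++ num * num ++ num @ t
num ++ ( num ) ++ num * num ++ num @ f
num ++ ( num ) ++ num * num ++ num @ p
num ++ ( num ) ++ num * num ++ num @ num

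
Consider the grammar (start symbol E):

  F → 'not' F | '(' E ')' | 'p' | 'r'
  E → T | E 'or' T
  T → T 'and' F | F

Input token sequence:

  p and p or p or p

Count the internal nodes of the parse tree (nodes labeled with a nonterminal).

11

[E [E [E [T [T [F p]] and [F p]]] or [T [F p]]] or [T [F p]]]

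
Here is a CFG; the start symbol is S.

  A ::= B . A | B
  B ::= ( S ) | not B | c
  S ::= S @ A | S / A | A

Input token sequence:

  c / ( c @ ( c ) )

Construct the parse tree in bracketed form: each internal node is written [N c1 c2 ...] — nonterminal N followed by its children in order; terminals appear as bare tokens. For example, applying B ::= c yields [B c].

[S [S [A [B c]]] / [A [B ( [S [S [A [B c]]] @ [A [B ( [S [A [B c]]] )]]] )]]]

S
S / A
A / A
B / A
c / A
c / B
c / ( S )
c / ( S @ A )
c / ( A @ A )
c / ( B @ A )
c / ( c @ A )
c / ( c @ B )
c / ( c @ ( S ) )
c / ( c @ ( A ) )
c / ( c @ ( B ) )
c / ( c @ ( c ) )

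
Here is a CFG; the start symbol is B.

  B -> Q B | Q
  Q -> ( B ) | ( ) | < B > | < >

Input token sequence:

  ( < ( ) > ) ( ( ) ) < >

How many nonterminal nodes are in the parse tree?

12

[B [Q ( [B [Q < [B [Q ( )]] >]] )] [B [Q ( [B [Q ( )]] )] [B [Q < >]]]]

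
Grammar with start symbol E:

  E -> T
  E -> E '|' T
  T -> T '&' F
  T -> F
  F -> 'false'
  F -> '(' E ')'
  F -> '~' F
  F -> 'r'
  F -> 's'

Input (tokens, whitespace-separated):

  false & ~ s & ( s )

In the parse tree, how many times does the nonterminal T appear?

[E [T [T [T [F false]] & [F ~ [F s]]] & [F ( [E [T [F s]]] )]]]

4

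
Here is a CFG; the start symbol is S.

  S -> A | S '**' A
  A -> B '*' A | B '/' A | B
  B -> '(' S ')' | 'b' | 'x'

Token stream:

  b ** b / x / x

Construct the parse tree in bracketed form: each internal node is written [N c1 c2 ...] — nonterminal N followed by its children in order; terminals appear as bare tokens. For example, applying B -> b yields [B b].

[S [S [A [B b]]] ** [A [B b] / [A [B x] / [A [B x]]]]]

S
S ** A
A ** A
B ** A
b ** A
b ** B / A
b ** b / A
b ** b / B / A
b ** b / x / A
b ** b / x / B
b ** b / x / x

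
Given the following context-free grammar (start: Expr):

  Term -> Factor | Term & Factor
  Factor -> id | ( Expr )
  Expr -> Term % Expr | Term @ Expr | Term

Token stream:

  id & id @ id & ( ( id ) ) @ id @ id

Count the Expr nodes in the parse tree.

6

[Expr [Term [Term [Factor id]] & [Factor id]] @ [Expr [Term [Term [Factor id]] & [Factor ( [Expr [Term [Factor ( [Expr [Term [Factor id]]] )]]] )]] @ [Expr [Term [Factor id]] @ [Expr [Term [Factor id]]]]]]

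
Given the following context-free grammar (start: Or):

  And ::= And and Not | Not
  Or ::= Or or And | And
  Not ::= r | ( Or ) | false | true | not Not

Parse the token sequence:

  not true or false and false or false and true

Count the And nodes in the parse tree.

[Or [Or [Or [And [Not not [Not true]]]] or [And [And [Not false]] and [Not false]]] or [And [And [Not false]] and [Not true]]]

5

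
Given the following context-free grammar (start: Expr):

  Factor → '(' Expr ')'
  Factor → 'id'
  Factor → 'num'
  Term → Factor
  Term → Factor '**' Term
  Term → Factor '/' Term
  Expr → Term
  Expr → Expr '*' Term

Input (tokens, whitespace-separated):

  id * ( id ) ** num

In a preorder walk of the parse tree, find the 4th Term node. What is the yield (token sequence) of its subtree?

num

[Expr [Expr [Term [Factor id]]] * [Term [Factor ( [Expr [Term [Factor id]]] )] ** [Term [Factor num]]]]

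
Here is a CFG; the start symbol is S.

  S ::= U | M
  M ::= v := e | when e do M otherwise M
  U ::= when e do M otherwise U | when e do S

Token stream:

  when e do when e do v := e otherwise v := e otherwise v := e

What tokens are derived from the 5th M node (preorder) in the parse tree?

v := e

[S [M when e do [M when e do [M v := e] otherwise [M v := e]] otherwise [M v := e]]]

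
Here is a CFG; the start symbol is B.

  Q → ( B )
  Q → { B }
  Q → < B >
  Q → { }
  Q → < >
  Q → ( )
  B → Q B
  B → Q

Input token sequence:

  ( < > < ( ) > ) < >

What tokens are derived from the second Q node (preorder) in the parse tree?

[B [Q ( [B [Q < >] [B [Q < [B [Q ( )]] >]]] )] [B [Q < >]]]

< >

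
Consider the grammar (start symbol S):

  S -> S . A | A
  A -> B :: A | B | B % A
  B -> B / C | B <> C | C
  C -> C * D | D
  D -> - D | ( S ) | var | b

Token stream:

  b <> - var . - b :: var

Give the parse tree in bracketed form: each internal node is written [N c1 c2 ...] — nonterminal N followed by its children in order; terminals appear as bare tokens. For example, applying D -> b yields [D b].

[S [S [A [B [B [C [D b]]] <> [C [D - [D var]]]]]] . [A [B [C [D - [D b]]]] :: [A [B [C [D var]]]]]]

S
S . A
A . A
B . A
B <> C . A
C <> C . A
D <> C . A
b <> C . A
b <> D . A
b <> - D . A
b <> - var . A
b <> - var . B :: A
b <> - var . C :: A
b <> - var . D :: A
b <> - var . - D :: A
b <> - var . - b :: A
b <> - var . - b :: B
b <> - var . - b :: C
b <> - var . - b :: D
b <> - var . - b :: var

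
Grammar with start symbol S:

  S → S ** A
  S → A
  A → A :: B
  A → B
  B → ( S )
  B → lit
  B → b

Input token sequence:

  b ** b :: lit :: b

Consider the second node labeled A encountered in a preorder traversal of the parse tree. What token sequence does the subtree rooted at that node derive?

b :: lit :: b

[S [S [A [B b]]] ** [A [A [A [B b]] :: [B lit]] :: [B b]]]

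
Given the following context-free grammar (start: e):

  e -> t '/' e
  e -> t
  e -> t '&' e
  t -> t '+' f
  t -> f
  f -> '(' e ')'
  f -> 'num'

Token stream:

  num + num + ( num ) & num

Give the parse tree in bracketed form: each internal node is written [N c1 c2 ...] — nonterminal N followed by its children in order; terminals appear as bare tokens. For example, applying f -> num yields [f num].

[e [t [t [t [f num]] + [f num]] + [f ( [e [t [f num]]] )]] & [e [t [f num]]]]

e
t & e
t + f & e
t + f + f & e
f + f + f & e
num + f + f & e
num + num + f & e
num + num + ( e ) & e
num + num + ( t ) & e
num + num + ( f ) & e
num + num + ( num ) & e
num + num + ( num ) & t
num + num + ( num ) & f
num + num + ( num ) & num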